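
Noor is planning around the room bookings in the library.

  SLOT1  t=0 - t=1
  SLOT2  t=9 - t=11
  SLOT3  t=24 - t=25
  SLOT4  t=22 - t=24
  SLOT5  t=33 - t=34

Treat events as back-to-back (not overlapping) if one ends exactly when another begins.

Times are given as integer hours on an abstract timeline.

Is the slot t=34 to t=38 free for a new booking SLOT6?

Yes — the slot is free

SLOT1: ends t=1 at or before SLOT6 starts t=34 → clear.
SLOT2: ends t=11 at or before SLOT6 starts t=34 → clear.
SLOT4: ends t=24 at or before SLOT6 starts t=34 → clear.
SLOT3: ends t=25 at or before SLOT6 starts t=34 → clear.
SLOT5: ends t=34 at or before SLOT6 starts t=34 → clear.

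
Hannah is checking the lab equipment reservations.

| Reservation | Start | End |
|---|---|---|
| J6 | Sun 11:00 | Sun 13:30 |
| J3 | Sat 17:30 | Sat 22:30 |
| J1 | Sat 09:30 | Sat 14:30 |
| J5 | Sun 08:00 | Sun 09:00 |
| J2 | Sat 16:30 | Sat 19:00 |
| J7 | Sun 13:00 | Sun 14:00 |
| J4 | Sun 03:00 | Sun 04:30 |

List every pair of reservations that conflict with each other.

J2 & J3, J6 & J7

Check each pair: they overlap iff neither finishes before the other starts.
Sorted by start: J1, J2, J3, J4, J5, J6, J7.
J2 starts after J1 ends, so nothing later overlaps J1 either.
J3 starts before J2 ends → J2 and J3 overlap.
J4 starts after J2 ends, so nothing later overlaps J2 either.
J4 starts after J3 ends, so nothing later overlaps J3 either.
J5 starts after J4 ends, so nothing later overlaps J4 either.
J6 starts after J5 ends, so nothing later overlaps J5 either.
J7 starts before J6 ends → J6 and J7 overlap.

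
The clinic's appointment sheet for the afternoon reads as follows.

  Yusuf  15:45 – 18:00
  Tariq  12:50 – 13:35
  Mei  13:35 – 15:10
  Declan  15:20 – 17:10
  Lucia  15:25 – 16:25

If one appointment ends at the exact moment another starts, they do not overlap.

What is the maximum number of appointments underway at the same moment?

3

Walk through starts and ends in time order (an end at T is processed before a start at T):
12:50 start Tariq → 1
13:35 end Tariq → 0
13:35 start Mei → 1
15:10 end Mei → 0
15:20 start Declan → 1
15:25 start Lucia → 2
15:45 start Yusuf → 3
16:25 end Lucia → 2
17:10 end Declan → 1
18:00 end Yusuf → 0
Peak is 3, at 15:45 (Declan, Lucia, Yusuf).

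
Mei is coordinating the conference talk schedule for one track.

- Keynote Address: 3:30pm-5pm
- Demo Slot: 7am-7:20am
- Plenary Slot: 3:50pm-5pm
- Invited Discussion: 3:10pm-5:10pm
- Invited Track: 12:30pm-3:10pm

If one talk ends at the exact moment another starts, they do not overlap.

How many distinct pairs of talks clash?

Sorted by start: Demo Slot, Invited Track, Invited Discussion, Keynote Address, Plenary Slot.
Invited Track starts after Demo Slot ends, so nothing later overlaps Demo Slot either.
Invited Discussion starts exactly when Invited Track ends (back-to-back, no overlap), so nothing later overlaps Invited Track either.
Keynote Address starts before Invited Discussion ends → Invited Discussion and Keynote Address overlap.
Plenary Slot starts before Invited Discussion ends → Invited Discussion and Plenary Slot overlap.
Plenary Slot starts before Keynote Address ends → Keynote Address and Plenary Slot overlap.
Overlapping pairs: Invited Discussion & Keynote Address, Invited Discussion & Plenary Slot, Keynote Address & Plenary Slot — 3 in total.

3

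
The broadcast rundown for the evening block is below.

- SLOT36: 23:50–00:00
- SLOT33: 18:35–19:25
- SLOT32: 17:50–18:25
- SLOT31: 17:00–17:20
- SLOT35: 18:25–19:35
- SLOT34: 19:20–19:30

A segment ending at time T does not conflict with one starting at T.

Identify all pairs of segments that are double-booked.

SLOT33 & SLOT34, SLOT33 & SLOT35, SLOT34 & SLOT35

Sorted by start: SLOT31, SLOT32, SLOT35, SLOT33, SLOT34, SLOT36.
SLOT32 starts after SLOT31 ends — done with SLOT31.
SLOT35 starts exactly when SLOT32 ends (back-to-back, no overlap) — done with SLOT32.
SLOT33 starts before SLOT35 ends → SLOT35 and SLOT33 overlap.
SLOT34 starts before SLOT35 ends → SLOT35 and SLOT34 overlap.
SLOT36 starts after SLOT35 ends.
SLOT34 starts before SLOT33 ends → SLOT33 and SLOT34 overlap.
SLOT36 starts after SLOT33 ends.
SLOT36 starts after SLOT34 ends.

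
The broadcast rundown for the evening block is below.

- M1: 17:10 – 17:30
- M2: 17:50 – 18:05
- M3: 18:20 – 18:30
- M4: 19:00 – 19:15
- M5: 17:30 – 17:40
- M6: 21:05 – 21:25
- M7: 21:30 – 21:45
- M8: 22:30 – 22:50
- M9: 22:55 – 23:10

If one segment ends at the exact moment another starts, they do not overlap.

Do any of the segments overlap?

Sorted by start: M1, M5, M2, M3, M4, M6, M7, M8, M9.
M5 starts exactly when M1 ends (back-to-back, no overlap) — done with M1.
M2 starts after M5 ends — done with M5.
M3 starts after M2 ends — done with M2.
M4 starts after M3 ends — done with M3.
M6 starts after M4 ends — done with M4.
M7 starts after M6 ends — done with M6.
M8 starts after M7 ends — done with M7.
M9 starts after M8 ends.
Every pair is clear; the schedule has no overlaps.

No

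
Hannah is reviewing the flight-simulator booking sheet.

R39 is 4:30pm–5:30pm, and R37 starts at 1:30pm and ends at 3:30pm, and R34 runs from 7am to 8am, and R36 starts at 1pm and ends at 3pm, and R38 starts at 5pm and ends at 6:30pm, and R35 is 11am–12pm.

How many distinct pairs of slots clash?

2

Sorted by start: R34, R35, R36, R37, R39, R38.
R35 starts after R34 ends, so nothing later overlaps R34 either.
R36 starts after R35 ends, so nothing later overlaps R35 either.
R37 starts before R36 ends → R36 and R37 overlap.
R39 starts after R36 ends, so nothing later overlaps R36 either.
R39 starts after R37 ends, so nothing later overlaps R37 either.
R38 starts before R39 ends → R39 and R38 overlap.
Overlapping pairs: R36 & R37, R38 & R39 — 2 in total.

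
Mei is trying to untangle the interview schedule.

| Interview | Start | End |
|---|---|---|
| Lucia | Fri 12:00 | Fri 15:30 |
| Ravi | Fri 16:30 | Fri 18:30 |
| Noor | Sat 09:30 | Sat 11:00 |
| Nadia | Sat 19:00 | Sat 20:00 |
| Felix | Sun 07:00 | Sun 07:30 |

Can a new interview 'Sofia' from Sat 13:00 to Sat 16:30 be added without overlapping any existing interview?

Lucia: ends Fri 15:30 at or before Sofia starts Sat 13:00 → clear.
Ravi: ends Fri 18:30 at or before Sofia starts Sat 13:00 → clear.
Noor: ends Sat 11:00 at or before Sofia starts Sat 13:00 → clear.
Nadia: starts Sat 19:00 at or after Sofia ends Sat 16:30 → clear.
Felix: starts Sun 07:00 at or after Sofia ends Sat 16:30 → clear.

Yes — the slot is free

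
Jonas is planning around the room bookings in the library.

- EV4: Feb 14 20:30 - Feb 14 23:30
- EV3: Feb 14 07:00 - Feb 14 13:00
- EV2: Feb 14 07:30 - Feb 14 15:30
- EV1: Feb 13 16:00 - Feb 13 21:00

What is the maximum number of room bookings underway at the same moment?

Walk through starts and ends in time order (an end at T is processed before a start at T):
Feb 13 16:00 start EV1 → 1
Feb 13 21:00 end EV1 → 0
Feb 14 07:00 start EV3 → 1
Feb 14 07:30 start EV2 → 2
Feb 14 13:00 end EV3 → 1
Feb 14 15:30 end EV2 → 0
Feb 14 20:30 start EV4 → 1
Feb 14 23:30 end EV4 → 0
Peak is 2, at Feb 14 07:30 (EV2, EV3).

2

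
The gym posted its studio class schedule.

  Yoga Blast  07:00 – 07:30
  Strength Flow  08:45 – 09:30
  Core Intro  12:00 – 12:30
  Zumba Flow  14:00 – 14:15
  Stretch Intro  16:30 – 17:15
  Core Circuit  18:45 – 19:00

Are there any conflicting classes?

No

Sorted by start: Yoga Blast, Strength Flow, Core Intro, Zumba Flow, Stretch Intro, Core Circuit.
Strength Flow starts after Yoga Blast ends, so Yoga Blast has no further overlaps.
Core Intro starts after Strength Flow ends, so Strength Flow has no further overlaps.
Zumba Flow starts after Core Intro ends, so Core Intro has no further overlaps.
Stretch Intro starts after Zumba Flow ends, so Zumba Flow has no further overlaps.
Core Circuit starts after Stretch Intro ends.
Every pair is clear; the schedule has no overlaps.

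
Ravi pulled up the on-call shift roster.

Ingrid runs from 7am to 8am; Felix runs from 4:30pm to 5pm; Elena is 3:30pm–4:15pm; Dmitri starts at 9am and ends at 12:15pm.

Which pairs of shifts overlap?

no conflicts

Check each pair: they overlap iff neither finishes before the other starts.
Sorted by start: Ingrid, Dmitri, Elena, Felix.
Dmitri starts after Ingrid ends — done with Ingrid.
Elena starts after Dmitri ends — done with Dmitri.
Felix starts after Elena ends.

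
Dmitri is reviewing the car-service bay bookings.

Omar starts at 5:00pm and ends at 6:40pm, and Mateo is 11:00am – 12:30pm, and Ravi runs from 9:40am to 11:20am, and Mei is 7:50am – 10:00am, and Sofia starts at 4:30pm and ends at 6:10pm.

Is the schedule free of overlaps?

No

Sorted by start: Mei, Ravi, Mateo, Sofia, Omar.
Ravi starts before Mei ends → Mei and Ravi overlap.
That's a conflict, so the schedule is not conflict-free.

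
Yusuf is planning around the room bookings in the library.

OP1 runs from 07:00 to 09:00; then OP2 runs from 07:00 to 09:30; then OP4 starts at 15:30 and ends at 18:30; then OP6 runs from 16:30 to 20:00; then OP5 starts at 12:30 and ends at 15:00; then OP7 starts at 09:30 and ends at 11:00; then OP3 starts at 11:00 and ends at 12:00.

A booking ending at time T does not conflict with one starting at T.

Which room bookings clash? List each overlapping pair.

Sorted by start: OP1, OP2, OP7, OP3, OP5, OP4, OP6.
OP2 starts before OP1 ends → OP1 and OP2 overlap.
OP7 starts after OP1 ends, so OP1 has no further overlaps.
OP7 starts exactly when OP2 ends (back-to-back, no overlap), so OP2 has no further overlaps.
OP3 starts exactly when OP7 ends (back-to-back, no overlap), so OP7 has no further overlaps.
OP5 starts after OP3 ends, so OP3 has no further overlaps.
OP4 starts after OP5 ends, so OP5 has no further overlaps.
OP6 starts before OP4 ends → OP4 and OP6 overlap.

OP1 & OP2, OP4 & OP6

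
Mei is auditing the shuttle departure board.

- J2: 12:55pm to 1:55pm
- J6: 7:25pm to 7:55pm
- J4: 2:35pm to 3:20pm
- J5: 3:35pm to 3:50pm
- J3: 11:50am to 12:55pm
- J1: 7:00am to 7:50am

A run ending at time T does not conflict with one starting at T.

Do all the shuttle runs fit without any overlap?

Sorted by start: J1, J3, J2, J4, J5, J6.
J3 starts after J1 ends, so J1 has no further overlaps.
J2 starts exactly when J3 ends (back-to-back, no overlap), so J3 has no further overlaps.
J4 starts after J2 ends, so J2 has no further overlaps.
J5 starts after J4 ends, so J4 has no further overlaps.
J6 starts after J5 ends.
Every pair is clear; the schedule has no overlaps.

Yes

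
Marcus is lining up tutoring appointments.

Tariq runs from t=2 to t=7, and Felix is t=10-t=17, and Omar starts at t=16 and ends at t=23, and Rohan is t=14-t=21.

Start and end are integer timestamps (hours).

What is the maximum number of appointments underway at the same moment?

3

Sort all start/end points and keep a running count:
t=2 start Tariq → 1
t=7 end Tariq → 0
t=10 start Felix → 1
t=14 start Rohan → 2
t=16 start Omar → 3
t=17 end Felix → 2
t=21 end Rohan → 1
t=23 end Omar → 0
Peak is 3, at t=16 (Felix, Omar, Rohan).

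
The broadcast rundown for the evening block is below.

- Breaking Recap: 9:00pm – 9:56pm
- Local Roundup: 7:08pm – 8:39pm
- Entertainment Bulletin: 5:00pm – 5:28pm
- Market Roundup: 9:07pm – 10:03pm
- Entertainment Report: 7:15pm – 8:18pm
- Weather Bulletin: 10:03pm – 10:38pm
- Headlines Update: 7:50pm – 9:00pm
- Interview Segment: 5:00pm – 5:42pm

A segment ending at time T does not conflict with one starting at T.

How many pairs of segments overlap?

5

Sorted by start: Interview Segment, Entertainment Bulletin, Local Roundup, Entertainment Report, Headlines Update, Breaking Recap, Market Roundup, Weather Bulletin.
Entertainment Bulletin starts before Interview Segment ends → Interview Segment and Entertainment Bulletin overlap.
Local Roundup starts after Interview Segment ends, so Interview Segment has no further overlaps.
Local Roundup starts after Entertainment Bulletin ends, so Entertainment Bulletin has no further overlaps.
Entertainment Report starts before Local Roundup ends → Local Roundup and Entertainment Report overlap.
Headlines Update starts before Local Roundup ends → Local Roundup and Headlines Update overlap.
Breaking Recap starts after Local Roundup ends, so Local Roundup has no further overlaps.
Headlines Update starts before Entertainment Report ends → Entertainment Report and Headlines Update overlap.
Breaking Recap starts after Entertainment Report ends, so Entertainment Report has no further overlaps.
Breaking Recap starts exactly when Headlines Update ends (back-to-back, no overlap), so Headlines Update has no further overlaps.
Market Roundup starts before Breaking Recap ends → Breaking Recap and Market Roundup overlap.
Weather Bulletin starts after Breaking Recap ends.
Weather Bulletin starts exactly when Market Roundup ends (back-to-back, no overlap).
Overlapping pairs: Breaking Recap & Market Roundup, Entertainment Bulletin & Interview Segment, Entertainment Report & Headlines Update, Entertainment Report & Local Roundup, Headlines Update & Local Roundup — 5 in total.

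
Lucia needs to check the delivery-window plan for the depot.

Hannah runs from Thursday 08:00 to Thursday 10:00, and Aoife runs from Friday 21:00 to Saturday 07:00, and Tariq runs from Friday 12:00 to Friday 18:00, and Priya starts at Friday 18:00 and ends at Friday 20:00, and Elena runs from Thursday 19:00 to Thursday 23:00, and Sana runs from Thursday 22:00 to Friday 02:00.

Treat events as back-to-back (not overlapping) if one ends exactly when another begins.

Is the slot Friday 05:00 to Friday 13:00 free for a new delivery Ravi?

No — it overlaps Tariq

Hannah: ends Thursday 10:00 at or before Ravi starts Friday 05:00 → clear.
Elena: ends Thursday 23:00 at or before Ravi starts Friday 05:00 → clear.
Sana: ends Friday 02:00 at or before Ravi starts Friday 05:00 → clear.
Tariq: starts Friday 12:00 before Ravi ends Friday 13:00, and ends Friday 18:00 after Ravi starts Friday 05:00 → overlap.
Priya: starts Friday 18:00 at or after Ravi ends Friday 13:00 → clear.
Aoife: starts Friday 21:00 at or after Ravi ends Friday 13:00 → clear.
Ravi overlaps Tariq.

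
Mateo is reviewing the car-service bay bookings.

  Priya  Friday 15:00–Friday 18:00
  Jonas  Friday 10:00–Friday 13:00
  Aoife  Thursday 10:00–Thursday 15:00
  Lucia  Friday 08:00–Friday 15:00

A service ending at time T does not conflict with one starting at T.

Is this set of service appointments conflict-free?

Two intervals overlap when each starts before the other ends.
Sorted by start: Aoife, Lucia, Jonas, Priya.
Lucia starts after Aoife ends, so nothing later overlaps Aoife either.
Jonas starts before Lucia ends → Lucia and Jonas overlap.
That's a conflict, so the schedule is not conflict-free.

No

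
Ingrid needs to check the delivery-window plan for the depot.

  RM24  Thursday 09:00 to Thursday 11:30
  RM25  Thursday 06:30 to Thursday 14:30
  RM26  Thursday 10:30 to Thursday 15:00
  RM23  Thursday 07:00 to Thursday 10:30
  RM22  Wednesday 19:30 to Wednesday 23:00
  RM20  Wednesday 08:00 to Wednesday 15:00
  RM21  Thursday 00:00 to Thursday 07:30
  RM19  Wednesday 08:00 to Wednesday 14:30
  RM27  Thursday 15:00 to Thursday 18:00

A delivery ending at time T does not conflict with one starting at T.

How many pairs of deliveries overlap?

8

Sorted by start: RM19, RM20, RM22, RM21, RM25, RM23, RM24, RM26, RM27.
RM20 starts before RM19 ends → RM19 and RM20 overlap.
RM22 starts after RM19 ends, so RM19 has no further overlaps.
RM22 starts after RM20 ends, so RM20 has no further overlaps.
RM21 starts after RM22 ends, so RM22 has no further overlaps.
RM25 starts before RM21 ends → RM21 and RM25 overlap.
RM23 starts before RM21 ends → RM21 and RM23 overlap.
RM24 starts after RM21 ends, so RM21 has no further overlaps.
RM23 starts before RM25 ends → RM25 and RM23 overlap.
RM24 starts before RM25 ends → RM25 and RM24 overlap.
RM26 starts before RM25 ends → RM25 and RM26 overlap.
RM27 starts after RM25 ends.
RM24 starts before RM23 ends → RM23 and RM24 overlap.
RM26 starts exactly when RM23 ends (back-to-back, no overlap), so RM23 has no further overlaps.
RM26 starts before RM24 ends → RM24 and RM26 overlap.
RM27 starts after RM24 ends.
RM27 starts exactly when RM26 ends (back-to-back, no overlap).
Overlapping pairs: RM19 & RM20, RM21 & RM23, RM21 & RM25, RM23 & RM24, RM23 & RM25, RM24 & RM25, RM24 & RM26, RM25 & RM26 — 8 in total.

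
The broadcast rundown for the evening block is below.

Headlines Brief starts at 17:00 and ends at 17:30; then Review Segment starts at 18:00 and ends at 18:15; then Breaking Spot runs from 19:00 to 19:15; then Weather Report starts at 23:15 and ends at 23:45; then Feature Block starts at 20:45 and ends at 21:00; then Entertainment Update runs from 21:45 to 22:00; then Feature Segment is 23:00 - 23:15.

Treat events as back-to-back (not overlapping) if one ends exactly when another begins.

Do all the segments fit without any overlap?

Two intervals overlap when each starts before the other ends.
Sorted by start: Headlines Brief, Review Segment, Breaking Spot, Feature Block, Entertainment Update, Feature Segment, Weather Report.
Review Segment starts after Headlines Brief ends — done with Headlines Brief.
Breaking Spot starts after Review Segment ends — done with Review Segment.
Feature Block starts after Breaking Spot ends — done with Breaking Spot.
Entertainment Update starts after Feature Block ends — done with Feature Block.
Feature Segment starts after Entertainment Update ends — done with Entertainment Update.
Weather Report starts exactly when Feature Segment ends (back-to-back, no overlap).
Every pair is clear; the schedule has no overlaps.

Yes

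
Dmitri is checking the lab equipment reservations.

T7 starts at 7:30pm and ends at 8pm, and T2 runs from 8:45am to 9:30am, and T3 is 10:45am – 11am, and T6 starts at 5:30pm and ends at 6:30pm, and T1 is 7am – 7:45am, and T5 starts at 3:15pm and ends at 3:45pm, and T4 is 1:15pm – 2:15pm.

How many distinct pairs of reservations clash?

Sorted by start: T1, T2, T3, T4, T5, T6, T7.
T2 starts after T1 ends — done with T1.
T3 starts after T2 ends — done with T2.
T4 starts after T3 ends — done with T3.
T5 starts after T4 ends — done with T4.
T6 starts after T5 ends — done with T5.
T7 starts after T6 ends.
No pair overlaps.

0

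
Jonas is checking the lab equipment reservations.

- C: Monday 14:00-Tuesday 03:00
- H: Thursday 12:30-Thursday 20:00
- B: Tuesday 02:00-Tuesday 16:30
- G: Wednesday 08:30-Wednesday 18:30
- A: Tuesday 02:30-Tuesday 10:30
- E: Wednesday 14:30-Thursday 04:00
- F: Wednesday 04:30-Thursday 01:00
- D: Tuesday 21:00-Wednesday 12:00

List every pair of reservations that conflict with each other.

A & B, A & C, B & C, D & F, D & G, E & F, E & G, F & G

Sorted by start: C, B, A, D, F, G, E, H.
B starts before C ends → C and B overlap.
A starts before C ends → C and A overlap.
D starts after C ends, so C has no further overlaps.
A starts before B ends → B and A overlap.
D starts after B ends, so B has no further overlaps.
D starts after A ends, so A has no further overlaps.
F starts before D ends → D and F overlap.
G starts before D ends → D and G overlap.
E starts after D ends, so D has no further overlaps.
G starts before F ends → F and G overlap.
E starts before F ends → F and E overlap.
H starts after F ends.
E starts before G ends → G and E overlap.
H starts after G ends.
H starts after E ends.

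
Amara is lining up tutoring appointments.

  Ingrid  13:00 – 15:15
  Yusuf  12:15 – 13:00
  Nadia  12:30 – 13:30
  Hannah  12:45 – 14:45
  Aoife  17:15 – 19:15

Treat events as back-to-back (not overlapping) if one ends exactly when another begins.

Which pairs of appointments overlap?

Hannah & Ingrid, Hannah & Nadia, Hannah & Yusuf, Ingrid & Nadia, Nadia & Yusuf

Sorted by start: Yusuf, Nadia, Hannah, Ingrid, Aoife.
Nadia starts before Yusuf ends → Yusuf and Nadia overlap.
Hannah starts before Yusuf ends → Yusuf and Hannah overlap.
Ingrid starts exactly when Yusuf ends (back-to-back, no overlap), so Yusuf has no further overlaps.
Hannah starts before Nadia ends → Nadia and Hannah overlap.
Ingrid starts before Nadia ends → Nadia and Ingrid overlap.
Aoife starts after Nadia ends.
Ingrid starts before Hannah ends → Hannah and Ingrid overlap.
Aoife starts after Hannah ends.
Aoife starts after Ingrid ends.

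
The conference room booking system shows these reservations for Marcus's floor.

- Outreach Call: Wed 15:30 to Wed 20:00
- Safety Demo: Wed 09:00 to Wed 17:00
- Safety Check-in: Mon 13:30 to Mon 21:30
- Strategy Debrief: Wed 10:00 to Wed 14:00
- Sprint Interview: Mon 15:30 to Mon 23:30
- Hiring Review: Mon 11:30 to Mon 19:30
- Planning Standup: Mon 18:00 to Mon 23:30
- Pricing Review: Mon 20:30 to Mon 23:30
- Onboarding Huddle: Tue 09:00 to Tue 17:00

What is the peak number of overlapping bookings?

4

Walk through starts and ends in time order (an end at T is processed before a start at T):
Mon 11:30 start Hiring Review → 1
Mon 13:30 start Safety Check-in → 2
Mon 15:30 start Sprint Interview → 3
Mon 18:00 start Planning Standup → 4
Mon 19:30 end Hiring Review → 3
Mon 20:30 start Pricing Review → 4
Mon 21:30 end Safety Check-in → 3
Mon 23:30 end Planning Standup → 2
Mon 23:30 end Pricing Review → 1
Mon 23:30 end Sprint Interview → 0
Tue 09:00 start Onboarding Huddle → 1
Tue 17:00 end Onboarding Huddle → 0
Wed 09:00 start Safety Demo → 1
Wed 10:00 start Strategy Debrief → 2
Wed 14:00 end Strategy Debrief → 1
Wed 15:30 start Outreach Call → 2
Wed 17:00 end Safety Demo → 1
Wed 20:00 end Outreach Call → 0
Peak is 4, at Mon 18:00 (Hiring Review, Planning Standup, Safety Check-in, Sprint Interview).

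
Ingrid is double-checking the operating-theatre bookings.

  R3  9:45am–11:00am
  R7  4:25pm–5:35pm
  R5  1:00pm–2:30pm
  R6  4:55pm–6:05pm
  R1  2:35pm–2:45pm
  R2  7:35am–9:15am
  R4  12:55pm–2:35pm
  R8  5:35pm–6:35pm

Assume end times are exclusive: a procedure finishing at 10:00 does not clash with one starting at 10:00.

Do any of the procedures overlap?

Two intervals overlap when each starts before the other ends.
Sorted by start: R2, R3, R4, R5, R1, R7, R6, R8.
R3 starts after R2 ends, so nothing later overlaps R2 either.
R4 starts after R3 ends, so nothing later overlaps R3 either.
R5 starts before R4 ends → R4 and R5 overlap.
That's a conflict, so the schedule is not conflict-free.

Yes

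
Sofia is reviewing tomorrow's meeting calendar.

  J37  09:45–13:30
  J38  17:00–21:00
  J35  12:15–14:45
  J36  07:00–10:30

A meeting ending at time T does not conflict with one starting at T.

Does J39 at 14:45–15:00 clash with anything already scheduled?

No — it doesn't clash with anything

J36: ends 10:30 at or before J39 starts 14:45 → clear.
J37: ends 13:30 at or before J39 starts 14:45 → clear.
J35: ends 14:45 at or before J39 starts 14:45 → clear.
J38: starts 17:00 at or after J39 ends 15:00 → clear.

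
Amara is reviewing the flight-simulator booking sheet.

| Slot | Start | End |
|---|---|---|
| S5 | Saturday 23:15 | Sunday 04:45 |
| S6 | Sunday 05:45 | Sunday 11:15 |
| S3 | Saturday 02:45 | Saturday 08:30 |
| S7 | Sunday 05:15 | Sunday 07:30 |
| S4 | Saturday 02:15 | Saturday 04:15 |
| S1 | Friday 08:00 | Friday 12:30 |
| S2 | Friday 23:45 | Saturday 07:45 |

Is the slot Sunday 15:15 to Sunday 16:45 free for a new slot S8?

S1: ends Friday 12:30 at or before S8 starts Sunday 15:15 → clear.
S2: ends Saturday 07:45 at or before S8 starts Sunday 15:15 → clear.
S4: ends Saturday 04:15 at or before S8 starts Sunday 15:15 → clear.
S3: ends Saturday 08:30 at or before S8 starts Sunday 15:15 → clear.
S5: ends Sunday 04:45 at or before S8 starts Sunday 15:15 → clear.
S7: ends Sunday 07:30 at or before S8 starts Sunday 15:15 → clear.
S6: ends Sunday 11:15 at or before S8 starts Sunday 15:15 → clear.

Yes — the slot is free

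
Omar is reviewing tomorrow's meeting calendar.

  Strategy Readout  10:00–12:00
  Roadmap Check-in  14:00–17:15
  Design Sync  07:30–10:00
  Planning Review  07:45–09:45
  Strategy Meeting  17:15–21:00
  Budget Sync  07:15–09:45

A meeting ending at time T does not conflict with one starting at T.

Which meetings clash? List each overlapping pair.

Budget Sync & Design Sync, Budget Sync & Planning Review, Design Sync & Planning Review

Sorted by start: Budget Sync, Design Sync, Planning Review, Strategy Readout, Roadmap Check-in, Strategy Meeting.
Design Sync starts before Budget Sync ends → Budget Sync and Design Sync overlap.
Planning Review starts before Budget Sync ends → Budget Sync and Planning Review overlap.
Strategy Readout starts after Budget Sync ends — done with Budget Sync.
Planning Review starts before Design Sync ends → Design Sync and Planning Review overlap.
Strategy Readout starts exactly when Design Sync ends (back-to-back, no overlap) — done with Design Sync.
Strategy Readout starts after Planning Review ends — done with Planning Review.
Roadmap Check-in starts after Strategy Readout ends — done with Strategy Readout.
Strategy Meeting starts exactly when Roadmap Check-in ends (back-to-back, no overlap).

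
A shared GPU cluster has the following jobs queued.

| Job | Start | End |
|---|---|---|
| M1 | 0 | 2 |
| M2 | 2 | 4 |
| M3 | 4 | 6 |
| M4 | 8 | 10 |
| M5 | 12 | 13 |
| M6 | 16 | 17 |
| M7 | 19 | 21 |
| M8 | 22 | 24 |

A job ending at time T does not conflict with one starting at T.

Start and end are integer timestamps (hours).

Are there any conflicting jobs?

No

Sorted by start: M1, M2, M3, M4, M5, M6, M7, M8.
M2 starts exactly when M1 ends (back-to-back, no overlap); M1 is clear from here.
M3 starts exactly when M2 ends (back-to-back, no overlap); M2 is clear from here.
M4 starts after M3 ends; M3 is clear from here.
M5 starts after M4 ends; M4 is clear from here.
M6 starts after M5 ends; M5 is clear from here.
M7 starts after M6 ends; M6 is clear from here.
M8 starts after M7 ends.
Every pair is clear; the schedule has no overlaps.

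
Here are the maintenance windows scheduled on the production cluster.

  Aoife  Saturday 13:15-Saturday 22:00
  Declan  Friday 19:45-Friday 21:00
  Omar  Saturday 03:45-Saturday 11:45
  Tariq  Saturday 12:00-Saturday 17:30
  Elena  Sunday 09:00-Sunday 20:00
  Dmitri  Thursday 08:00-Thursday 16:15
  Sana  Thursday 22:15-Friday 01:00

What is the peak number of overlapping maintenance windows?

2

Sweep the timeline, counting +1 at each start and −1 at each end (ends before starts at a tie):
Thursday 08:00 start Dmitri → 1
Thursday 16:15 end Dmitri → 0
Thursday 22:15 start Sana → 1
Friday 01:00 end Sana → 0
Friday 19:45 start Declan → 1
Friday 21:00 end Declan → 0
Saturday 03:45 start Omar → 1
Saturday 11:45 end Omar → 0
Saturday 12:00 start Tariq → 1
Saturday 13:15 start Aoife → 2
Saturday 17:30 end Tariq → 1
Saturday 22:00 end Aoife → 0
Sunday 09:00 start Elena → 1
Sunday 20:00 end Elena → 0
Peak is 2, at Saturday 13:15 (Aoife, Tariq).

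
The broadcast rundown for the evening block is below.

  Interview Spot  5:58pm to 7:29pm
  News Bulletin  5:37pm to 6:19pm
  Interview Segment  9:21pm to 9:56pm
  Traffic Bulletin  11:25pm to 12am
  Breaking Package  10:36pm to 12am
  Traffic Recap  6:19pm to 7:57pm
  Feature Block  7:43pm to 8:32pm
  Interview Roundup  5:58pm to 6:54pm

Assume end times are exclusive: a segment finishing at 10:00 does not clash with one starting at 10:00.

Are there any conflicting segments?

Yes

Sorted by start: News Bulletin, Interview Roundup, Interview Spot, Traffic Recap, Feature Block, Interview Segment, Breaking Package, Traffic Bulletin.
Interview Roundup starts before News Bulletin ends → News Bulletin and Interview Roundup overlap.
That's a conflict, so the schedule is not conflict-free.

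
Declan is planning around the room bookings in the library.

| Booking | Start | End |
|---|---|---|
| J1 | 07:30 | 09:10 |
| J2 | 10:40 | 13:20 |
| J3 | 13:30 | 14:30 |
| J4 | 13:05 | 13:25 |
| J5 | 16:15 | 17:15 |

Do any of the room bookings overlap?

Yes

Check each pair: they overlap iff neither finishes before the other starts.
Sorted by start: J1, J2, J4, J3, J5.
J2 starts after J1 ends; J1 is clear from here.
J4 starts before J2 ends → J2 and J4 overlap.
That's a conflict, so the schedule is not conflict-free.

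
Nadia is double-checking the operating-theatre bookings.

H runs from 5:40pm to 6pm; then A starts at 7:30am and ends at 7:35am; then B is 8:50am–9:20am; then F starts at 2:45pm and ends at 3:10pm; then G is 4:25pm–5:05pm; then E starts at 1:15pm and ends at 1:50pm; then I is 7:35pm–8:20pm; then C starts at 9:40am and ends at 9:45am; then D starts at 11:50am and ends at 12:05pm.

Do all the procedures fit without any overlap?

Sorted by start: A, B, C, D, E, F, G, H, I.
B starts after A ends — done with A.
C starts after B ends — done with B.
D starts after C ends — done with C.
E starts after D ends — done with D.
F starts after E ends — done with E.
G starts after F ends — done with F.
H starts after G ends — done with G.
I starts after H ends.
Every pair is clear; the schedule has no overlaps.

Yes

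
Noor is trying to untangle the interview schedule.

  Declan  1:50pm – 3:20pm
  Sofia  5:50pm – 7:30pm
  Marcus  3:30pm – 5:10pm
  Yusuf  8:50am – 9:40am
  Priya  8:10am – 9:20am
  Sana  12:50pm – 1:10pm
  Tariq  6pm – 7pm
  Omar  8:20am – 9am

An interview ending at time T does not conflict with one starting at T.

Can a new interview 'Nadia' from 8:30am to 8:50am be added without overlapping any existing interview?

Priya: starts 8:10am before Nadia ends 8:50am, and ends 9:20am after Nadia starts 8:30am → overlap.
Omar: starts 8:20am before Nadia ends 8:50am, and ends 9am after Nadia starts 8:30am → overlap.
Yusuf: starts 8:50am at or after Nadia ends 8:50am → clear.
Sana: starts 12:50pm at or after Nadia ends 8:50am → clear.
Declan: starts 1:50pm at or after Nadia ends 8:50am → clear.
Marcus: starts 3:30pm at or after Nadia ends 8:50am → clear.
Sofia: starts 5:50pm at or after Nadia ends 8:50am → clear.
Tariq: starts 6pm at or after Nadia ends 8:50am → clear.
Nadia overlaps Priya, Omar.

No — it overlaps Omar, Priya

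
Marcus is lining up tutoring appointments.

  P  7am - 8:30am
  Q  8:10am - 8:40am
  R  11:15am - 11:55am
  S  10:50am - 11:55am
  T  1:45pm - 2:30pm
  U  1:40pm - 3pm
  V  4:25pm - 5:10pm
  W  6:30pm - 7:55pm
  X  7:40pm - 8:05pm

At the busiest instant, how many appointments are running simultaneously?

2

Sort all start/end points and keep a running count:
7am start P → 1
8:10am start Q → 2
8:30am end P → 1
8:40am end Q → 0
10:50am start S → 1
11:15am start R → 2
11:55am end R → 1
11:55am end S → 0
1:40pm start U → 1
1:45pm start T → 2
2:30pm end T → 1
3pm end U → 0
4:25pm start V → 1
5:10pm end V → 0
6:30pm start W → 1
7:40pm start X → 2
7:55pm end W → 1
8:05pm end X → 0
Peak is 2, at 8:10am (P, Q).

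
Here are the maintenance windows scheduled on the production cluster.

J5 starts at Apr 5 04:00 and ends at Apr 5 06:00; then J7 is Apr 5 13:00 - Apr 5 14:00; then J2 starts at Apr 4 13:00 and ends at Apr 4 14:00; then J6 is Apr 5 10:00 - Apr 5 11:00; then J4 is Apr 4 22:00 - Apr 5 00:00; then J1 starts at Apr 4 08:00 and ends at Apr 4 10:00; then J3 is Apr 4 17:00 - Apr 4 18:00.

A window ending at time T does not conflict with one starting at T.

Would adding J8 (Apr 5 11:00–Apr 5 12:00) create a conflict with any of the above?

J1: ends Apr 4 10:00 at or before J8 starts Apr 5 11:00 → clear.
J2: ends Apr 4 14:00 at or before J8 starts Apr 5 11:00 → clear.
J3: ends Apr 4 18:00 at or before J8 starts Apr 5 11:00 → clear.
J4: ends Apr 5 00:00 at or before J8 starts Apr 5 11:00 → clear.
J5: ends Apr 5 06:00 at or before J8 starts Apr 5 11:00 → clear.
J6: ends Apr 5 11:00 at or before J8 starts Apr 5 11:00 → clear.
J7: starts Apr 5 13:00 at or after J8 ends Apr 5 12:00 → clear.

No — it doesn't clash with anything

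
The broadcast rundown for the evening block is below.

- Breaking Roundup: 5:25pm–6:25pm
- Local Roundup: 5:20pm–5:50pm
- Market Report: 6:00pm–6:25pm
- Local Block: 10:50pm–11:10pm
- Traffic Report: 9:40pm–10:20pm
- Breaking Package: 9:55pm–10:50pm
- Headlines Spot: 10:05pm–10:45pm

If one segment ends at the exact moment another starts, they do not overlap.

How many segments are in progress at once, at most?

Sweep the timeline, counting +1 at each start and −1 at each end (ends before starts at a tie):
5:20pm start Local Roundup → 1
5:25pm start Breaking Roundup → 2
5:50pm end Local Roundup → 1
6:00pm start Market Report → 2
6:25pm end Breaking Roundup → 1
6:25pm end Market Report → 0
9:40pm start Traffic Report → 1
9:55pm start Breaking Package → 2
10:05pm start Headlines Spot → 3
10:20pm end Traffic Report → 2
10:45pm end Headlines Spot → 1
10:50pm end Breaking Package → 0
10:50pm start Local Block → 1
11:10pm end Local Block → 0
Peak is 3, at 10:05pm (Breaking Package, Headlines Spot, Traffic Report).

3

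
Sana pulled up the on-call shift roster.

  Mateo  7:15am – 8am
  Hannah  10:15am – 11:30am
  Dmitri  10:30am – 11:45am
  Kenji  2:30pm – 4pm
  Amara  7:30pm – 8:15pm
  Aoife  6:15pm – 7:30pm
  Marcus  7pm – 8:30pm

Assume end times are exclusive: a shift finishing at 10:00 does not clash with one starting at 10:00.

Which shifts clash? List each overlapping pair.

Amara & Marcus, Aoife & Marcus, Dmitri & Hannah

Check each pair: they overlap iff neither finishes before the other starts.
Sorted by start: Mateo, Hannah, Dmitri, Kenji, Aoife, Marcus, Amara.
Hannah starts after Mateo ends; Mateo is clear from here.
Dmitri starts before Hannah ends → Hannah and Dmitri overlap.
Kenji starts after Hannah ends; Hannah is clear from here.
Kenji starts after Dmitri ends; Dmitri is clear from here.
Aoife starts after Kenji ends; Kenji is clear from here.
Marcus starts before Aoife ends → Aoife and Marcus overlap.
Amara starts exactly when Aoife ends (back-to-back, no overlap).
Amara starts before Marcus ends → Marcus and Amara overlap.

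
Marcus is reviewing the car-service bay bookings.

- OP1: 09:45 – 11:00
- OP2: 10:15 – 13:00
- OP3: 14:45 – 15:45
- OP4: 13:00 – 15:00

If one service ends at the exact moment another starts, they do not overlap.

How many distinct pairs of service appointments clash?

Two intervals overlap when each starts before the other ends.
Sorted by start: OP1, OP2, OP4, OP3.
OP2 starts before OP1 ends → OP1 and OP2 overlap.
OP4 starts after OP1 ends — done with OP1.
OP4 starts exactly when OP2 ends (back-to-back, no overlap) — done with OP2.
OP3 starts before OP4 ends → OP4 and OP3 overlap.
Overlapping pairs: OP1 & OP2, OP3 & OP4 — 2 in total.

2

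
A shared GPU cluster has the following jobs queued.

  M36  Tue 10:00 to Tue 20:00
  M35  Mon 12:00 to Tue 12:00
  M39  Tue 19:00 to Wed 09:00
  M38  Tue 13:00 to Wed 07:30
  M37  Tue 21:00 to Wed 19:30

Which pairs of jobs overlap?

M35 & M36, M36 & M38, M36 & M39, M37 & M38, M37 & M39, M38 & M39

Two intervals overlap when each starts before the other ends.
Sorted by start: M35, M36, M38, M39, M37.
M36 starts before M35 ends → M35 and M36 overlap.
M38 starts after M35 ends; M35 is clear from here.
M38 starts before M36 ends → M36 and M38 overlap.
M39 starts before M36 ends → M36 and M39 overlap.
M37 starts after M36 ends.
M39 starts before M38 ends → M38 and M39 overlap.
M37 starts before M38 ends → M38 and M37 overlap.
M37 starts before M39 ends → M39 and M37 overlap.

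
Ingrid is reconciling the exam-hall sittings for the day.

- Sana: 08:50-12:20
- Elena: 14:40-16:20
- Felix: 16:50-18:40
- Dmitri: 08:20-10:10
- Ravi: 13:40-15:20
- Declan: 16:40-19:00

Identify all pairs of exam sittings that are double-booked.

Sorted by start: Dmitri, Sana, Ravi, Elena, Declan, Felix.
Sana starts before Dmitri ends → Dmitri and Sana overlap.
Ravi starts after Dmitri ends, so Dmitri has no further overlaps.
Ravi starts after Sana ends, so Sana has no further overlaps.
Elena starts before Ravi ends → Ravi and Elena overlap.
Declan starts after Ravi ends, so Ravi has no further overlaps.
Declan starts after Elena ends, so Elena has no further overlaps.
Felix starts before Declan ends → Declan and Felix overlap.

Declan & Felix, Dmitri & Sana, Elena & Ravi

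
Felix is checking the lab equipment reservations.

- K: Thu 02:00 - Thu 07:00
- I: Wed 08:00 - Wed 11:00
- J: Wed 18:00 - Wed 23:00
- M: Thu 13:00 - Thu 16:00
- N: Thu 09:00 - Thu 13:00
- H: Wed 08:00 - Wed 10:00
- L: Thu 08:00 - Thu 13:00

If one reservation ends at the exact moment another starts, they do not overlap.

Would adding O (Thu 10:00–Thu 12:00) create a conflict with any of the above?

H: ends Wed 10:00 at or before O starts Thu 10:00 → clear.
I: ends Wed 11:00 at or before O starts Thu 10:00 → clear.
J: ends Wed 23:00 at or before O starts Thu 10:00 → clear.
K: ends Thu 07:00 at or before O starts Thu 10:00 → clear.
L: starts Thu 08:00 before O ends Thu 12:00, and ends Thu 13:00 after O starts Thu 10:00 → overlap.
N: starts Thu 09:00 before O ends Thu 12:00, and ends Thu 13:00 after O starts Thu 10:00 → overlap.
M: starts Thu 13:00 at or after O ends Thu 12:00 → clear.
O overlaps L, N.

Yes — it overlaps L, N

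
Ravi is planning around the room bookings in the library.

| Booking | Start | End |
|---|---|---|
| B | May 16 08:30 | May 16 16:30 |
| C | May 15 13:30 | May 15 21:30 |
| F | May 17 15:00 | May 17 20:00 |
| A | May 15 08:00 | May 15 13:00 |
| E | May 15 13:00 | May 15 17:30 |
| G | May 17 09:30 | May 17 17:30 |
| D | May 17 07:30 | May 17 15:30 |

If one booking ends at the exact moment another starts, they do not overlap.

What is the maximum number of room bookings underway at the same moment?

3

Walk through starts and ends in time order (an end at T is processed before a start at T):
May 15 08:00 start A → 1
May 15 13:00 end A → 0
May 15 13:00 start E → 1
May 15 13:30 start C → 2
May 15 17:30 end E → 1
May 15 21:30 end C → 0
May 16 08:30 start B → 1
May 16 16:30 end B → 0
May 17 07:30 start D → 1
May 17 09:30 start G → 2
May 17 15:00 start F → 3
May 17 15:30 end D → 2
May 17 17:30 end G → 1
May 17 20:00 end F → 0
Peak is 3, at May 17 15:00 (D, F, G).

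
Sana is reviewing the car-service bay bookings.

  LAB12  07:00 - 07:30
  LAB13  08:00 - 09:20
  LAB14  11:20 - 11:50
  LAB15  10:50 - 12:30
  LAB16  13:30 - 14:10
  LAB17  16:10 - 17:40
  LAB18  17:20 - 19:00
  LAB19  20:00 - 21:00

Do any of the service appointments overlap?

Yes

Sorted by start: LAB12, LAB13, LAB15, LAB14, LAB16, LAB17, LAB18, LAB19.
LAB13 starts after LAB12 ends — done with LAB12.
LAB15 starts after LAB13 ends — done with LAB13.
LAB14 starts before LAB15 ends → LAB15 and LAB14 overlap.
That's a conflict, so the schedule is not conflict-free.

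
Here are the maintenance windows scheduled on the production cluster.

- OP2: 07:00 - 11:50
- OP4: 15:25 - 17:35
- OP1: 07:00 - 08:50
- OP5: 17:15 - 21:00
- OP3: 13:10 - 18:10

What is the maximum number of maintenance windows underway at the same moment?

3

Sort all start/end points and keep a running count:
07:00 start OP1 → 1
07:00 start OP2 → 2
08:50 end OP1 → 1
11:50 end OP2 → 0
13:10 start OP3 → 1
15:25 start OP4 → 2
17:15 start OP5 → 3
17:35 end OP4 → 2
18:10 end OP3 → 1
21:00 end OP5 → 0
Peak is 3, at 17:15 (OP3, OP4, OP5).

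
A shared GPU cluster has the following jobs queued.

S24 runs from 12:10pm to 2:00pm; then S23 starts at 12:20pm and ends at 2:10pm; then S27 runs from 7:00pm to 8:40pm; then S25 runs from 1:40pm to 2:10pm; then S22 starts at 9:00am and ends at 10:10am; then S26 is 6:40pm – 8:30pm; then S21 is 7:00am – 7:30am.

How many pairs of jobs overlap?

Sorted by start: S21, S22, S24, S23, S25, S26, S27.
S22 starts after S21 ends; S21 is clear from here.
S24 starts after S22 ends; S22 is clear from here.
S23 starts before S24 ends → S24 and S23 overlap.
S25 starts before S24 ends → S24 and S25 overlap.
S26 starts after S24 ends; S24 is clear from here.
S25 starts before S23 ends → S23 and S25 overlap.
S26 starts after S23 ends; S23 is clear from here.
S26 starts after S25 ends; S25 is clear from here.
S27 starts before S26 ends → S26 and S27 overlap.
Overlapping pairs: S23 & S24, S23 & S25, S24 & S25, S26 & S27 — 4 in total.

4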